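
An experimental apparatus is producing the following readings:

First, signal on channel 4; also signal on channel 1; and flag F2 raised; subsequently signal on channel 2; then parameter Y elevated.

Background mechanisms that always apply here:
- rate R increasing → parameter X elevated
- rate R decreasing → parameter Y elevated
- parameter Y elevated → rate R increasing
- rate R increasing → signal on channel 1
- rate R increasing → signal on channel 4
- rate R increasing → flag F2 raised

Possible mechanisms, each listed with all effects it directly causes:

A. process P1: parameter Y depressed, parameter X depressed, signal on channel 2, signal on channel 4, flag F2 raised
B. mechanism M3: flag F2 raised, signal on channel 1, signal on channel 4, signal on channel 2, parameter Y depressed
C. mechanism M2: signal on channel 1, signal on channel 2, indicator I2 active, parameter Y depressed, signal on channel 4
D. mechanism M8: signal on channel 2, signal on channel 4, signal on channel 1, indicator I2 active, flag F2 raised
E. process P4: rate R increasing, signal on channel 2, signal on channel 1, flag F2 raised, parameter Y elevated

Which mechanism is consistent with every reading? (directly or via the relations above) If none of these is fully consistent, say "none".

E

Testing each hypothesis:
(A) process P1 — fails on signal on channel 1, parameter Y elevated (predicts parameter Y depressed, not parameter Y elevated)
(B) mechanism M3 — signal on channel 4 +; signal on channel 1 +; flag F2 raised +; signal on channel 2 +; parameter Y elevated -
(C) mechanism M2 — signal on channel 4 +; signal on channel 1 +; flag F2 raised -; signal on channel 2 +; parameter Y elevated -
(D) mechanism M8 — does not account for parameter Y elevated
(E) process P4 — accounts for every observation (signal on channel 4 via rate R increasing → signal on channel 4)
(E) alone accounts for all the evidence.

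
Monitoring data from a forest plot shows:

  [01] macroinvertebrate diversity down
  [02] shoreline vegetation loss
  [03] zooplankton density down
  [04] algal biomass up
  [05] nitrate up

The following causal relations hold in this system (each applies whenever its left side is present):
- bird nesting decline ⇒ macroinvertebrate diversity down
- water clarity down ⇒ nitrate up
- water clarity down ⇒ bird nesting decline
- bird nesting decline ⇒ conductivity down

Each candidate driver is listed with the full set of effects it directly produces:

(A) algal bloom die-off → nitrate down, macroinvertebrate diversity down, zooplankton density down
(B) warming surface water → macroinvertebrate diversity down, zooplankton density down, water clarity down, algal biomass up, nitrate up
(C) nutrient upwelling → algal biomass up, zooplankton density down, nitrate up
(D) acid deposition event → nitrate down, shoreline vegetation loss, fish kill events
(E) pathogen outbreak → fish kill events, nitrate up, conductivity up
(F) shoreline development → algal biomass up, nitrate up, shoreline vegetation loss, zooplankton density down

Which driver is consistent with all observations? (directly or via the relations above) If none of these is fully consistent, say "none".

none

Checking each candidate against the observations:
(A) algal bloom die-off — macroinvertebrate diversity down +; shoreline vegetation loss -; zooplankton density down +; algal biomass up -; nitrate up -
(B) warming surface water — macroinvertebrate diversity down +; shoreline vegetation loss -; zooplankton density down +; algal biomass up +; nitrate up +
(C) nutrient upwelling — macroinvertebrate diversity down -; shoreline vegetation loss -; zooplankton density down +; algal biomass up +; nitrate up +
(D) acid deposition event — macroinvertebrate diversity down -; shoreline vegetation loss +; zooplankton density down -; algal biomass up -; nitrate up -
(E) pathogen outbreak — macroinvertebrate diversity down -; shoreline vegetation loss -; zooplankton density down -; algal biomass up -; nitrate up +
(F) shoreline development — does not account for macroinvertebrate diversity down
Every candidate fails on at least one observation.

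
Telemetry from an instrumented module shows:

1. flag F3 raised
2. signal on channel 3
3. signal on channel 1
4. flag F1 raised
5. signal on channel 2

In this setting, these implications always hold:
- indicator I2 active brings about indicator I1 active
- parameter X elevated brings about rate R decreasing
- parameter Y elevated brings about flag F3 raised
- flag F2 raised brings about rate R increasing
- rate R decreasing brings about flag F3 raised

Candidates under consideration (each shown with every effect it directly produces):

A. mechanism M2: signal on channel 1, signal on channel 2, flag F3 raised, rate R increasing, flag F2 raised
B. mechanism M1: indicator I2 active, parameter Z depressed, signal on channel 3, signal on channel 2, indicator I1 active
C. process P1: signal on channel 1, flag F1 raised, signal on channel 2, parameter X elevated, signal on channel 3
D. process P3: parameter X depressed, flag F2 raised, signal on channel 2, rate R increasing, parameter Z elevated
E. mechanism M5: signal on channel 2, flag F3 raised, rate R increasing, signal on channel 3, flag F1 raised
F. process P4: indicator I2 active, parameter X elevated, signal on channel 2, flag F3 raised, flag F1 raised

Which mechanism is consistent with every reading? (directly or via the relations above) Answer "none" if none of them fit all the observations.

C

For each candidate, compare predicted effects to what was observed:
(A) mechanism M2 — does not account for signal on channel 3, flag F1 raised
(B) mechanism M1 — flag F3 raised miss; signal on channel 3 match; signal on channel 1 miss; flag F1 raised miss; signal on channel 2 match
(C) process P1 — accounts for every observation (flag F3 raised through parameter X elevated → rate R decreasing → flag F3 raised)
(D) process P3 — does not account for flag F3 raised, signal on channel 3, signal on channel 1, flag F1 raised
(E) mechanism M5 — does not account for signal on channel 1
(F) process P4 — does not account for signal on channel 3, signal on channel 1
Only (C) is consistent with every observation.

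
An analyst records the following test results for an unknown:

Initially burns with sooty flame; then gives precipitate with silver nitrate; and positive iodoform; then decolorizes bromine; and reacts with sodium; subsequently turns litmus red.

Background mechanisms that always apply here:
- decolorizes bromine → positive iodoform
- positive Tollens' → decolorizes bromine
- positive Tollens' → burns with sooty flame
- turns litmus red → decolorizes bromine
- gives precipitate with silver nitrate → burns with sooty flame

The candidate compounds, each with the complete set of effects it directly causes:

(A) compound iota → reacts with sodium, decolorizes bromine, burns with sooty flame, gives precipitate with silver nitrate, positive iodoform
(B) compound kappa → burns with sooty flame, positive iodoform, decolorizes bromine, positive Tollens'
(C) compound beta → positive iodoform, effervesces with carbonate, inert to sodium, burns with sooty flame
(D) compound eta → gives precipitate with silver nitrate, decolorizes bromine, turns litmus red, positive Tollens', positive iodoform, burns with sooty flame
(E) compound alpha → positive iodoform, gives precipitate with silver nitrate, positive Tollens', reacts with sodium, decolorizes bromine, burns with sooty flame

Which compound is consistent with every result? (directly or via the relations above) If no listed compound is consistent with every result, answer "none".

For each candidate, compare predicted effects to what was observed:
(A) compound iota — burns with sooty flame +; gives precipitate with silver nitrate +; positive iodoform +; decolorizes bromine +; reacts with sodium +; turns litmus red -
(B) compound kappa — burns with sooty flame +; gives precipitate with silver nitrate -; positive iodoform +; decolorizes bromine +; reacts with sodium -; turns litmus red -
(C) compound beta — fails on gives precipitate with silver nitrate, decolorizes bromine, reacts with sodium, turns litmus red (predicts inert to sodium, not reacts with sodium)
(D) compound eta — burns with sooty flame +; gives precipitate with silver nitrate +; positive iodoform +; decolorizes bromine +; reacts with sodium -; turns litmus red +
(E) compound alpha — burns with sooty flame +; gives precipitate with silver nitrate +; positive iodoform +; decolorizes bromine +; reacts with sodium +; turns litmus red -
None of the listed candidates fits everything.

none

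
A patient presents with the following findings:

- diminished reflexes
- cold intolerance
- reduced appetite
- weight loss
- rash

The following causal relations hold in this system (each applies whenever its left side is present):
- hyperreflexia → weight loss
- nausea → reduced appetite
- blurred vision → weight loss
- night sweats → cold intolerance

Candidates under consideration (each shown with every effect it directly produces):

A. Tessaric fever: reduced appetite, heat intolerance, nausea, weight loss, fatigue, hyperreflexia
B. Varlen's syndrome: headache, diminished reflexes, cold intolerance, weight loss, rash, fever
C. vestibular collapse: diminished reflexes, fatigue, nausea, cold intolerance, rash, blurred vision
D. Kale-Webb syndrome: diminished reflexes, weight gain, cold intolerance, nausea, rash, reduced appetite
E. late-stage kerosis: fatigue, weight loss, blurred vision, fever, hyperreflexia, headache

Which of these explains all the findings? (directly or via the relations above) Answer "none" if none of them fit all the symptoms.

For each candidate, compare predicted effects to what was observed:
(A) Tessaric fever — fails on diminished reflexes, cold intolerance, rash (predicts hyperreflexia, not diminished reflexes; predicts heat intolerance, not cold intolerance)
(B) Varlen's syndrome — diminished reflexes yes; cold intolerance yes; reduced appetite NO; weight loss yes; rash yes
(C) vestibular collapse — accounts for every observation (reduced appetite by nausea → reduced appetite)
(D) Kale-Webb syndrome — diminished reflexes yes; cold intolerance yes; reduced appetite yes; weight loss NO; rash yes
(E) late-stage kerosis — fails on diminished reflexes, cold intolerance, reduced appetite, rash (predicts hyperreflexia, not diminished reflexes)
Only (C) is consistent with every observation.

C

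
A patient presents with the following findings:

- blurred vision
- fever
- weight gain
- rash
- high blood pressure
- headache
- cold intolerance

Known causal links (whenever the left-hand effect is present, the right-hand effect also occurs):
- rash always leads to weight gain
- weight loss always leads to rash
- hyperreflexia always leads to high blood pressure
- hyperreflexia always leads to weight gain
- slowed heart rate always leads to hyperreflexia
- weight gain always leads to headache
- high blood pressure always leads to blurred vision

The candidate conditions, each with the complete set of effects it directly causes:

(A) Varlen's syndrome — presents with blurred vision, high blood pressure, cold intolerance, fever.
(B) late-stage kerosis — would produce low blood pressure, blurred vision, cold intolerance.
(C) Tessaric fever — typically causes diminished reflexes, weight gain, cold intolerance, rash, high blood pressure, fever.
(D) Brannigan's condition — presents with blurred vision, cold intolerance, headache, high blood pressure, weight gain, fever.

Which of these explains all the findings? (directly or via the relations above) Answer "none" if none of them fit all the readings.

Per-candidate check:
(A) Varlen's syndrome — blurred vision ✓; fever ✓; weight gain ✗; rash ✗; high blood pressure ✓; headache ✗; cold intolerance ✓
(B) late-stage kerosis — fails on fever, weight gain, rash, high blood pressure, headache (predicts low blood pressure, not high blood pressure)
(C) Tessaric fever — blurred vision ✓ (via high blood pressure → blurred vision); fever ✓; weight gain ✓; rash ✓; high blood pressure ✓; headache ✓ (via weight gain → headache); cold intolerance ✓
(D) Brannigan's condition — blurred vision ✓; fever ✓; weight gain ✓; rash ✗; high blood pressure ✓; headache ✓; cold intolerance ✓
(C) alone accounts for all the evidence.

C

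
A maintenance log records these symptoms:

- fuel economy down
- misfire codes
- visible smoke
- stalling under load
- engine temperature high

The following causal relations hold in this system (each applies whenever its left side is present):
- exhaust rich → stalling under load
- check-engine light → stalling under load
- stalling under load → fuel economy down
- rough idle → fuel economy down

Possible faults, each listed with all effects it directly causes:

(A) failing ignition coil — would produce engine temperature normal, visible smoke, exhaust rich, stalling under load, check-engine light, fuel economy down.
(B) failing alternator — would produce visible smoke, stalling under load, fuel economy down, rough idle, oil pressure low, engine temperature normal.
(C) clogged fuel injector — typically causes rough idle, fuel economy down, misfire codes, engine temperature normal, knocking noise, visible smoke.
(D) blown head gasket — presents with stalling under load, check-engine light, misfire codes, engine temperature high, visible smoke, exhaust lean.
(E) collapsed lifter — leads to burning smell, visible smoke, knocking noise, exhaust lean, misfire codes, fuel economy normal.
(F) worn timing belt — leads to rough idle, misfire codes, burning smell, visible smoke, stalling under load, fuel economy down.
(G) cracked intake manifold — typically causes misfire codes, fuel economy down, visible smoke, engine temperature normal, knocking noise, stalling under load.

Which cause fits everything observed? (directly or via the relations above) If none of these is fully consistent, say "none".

Testing each hypothesis:
(A) failing ignition coil — fuel economy down match; misfire codes miss; visible smoke match; stalling under load match; engine temperature high miss
(B) failing alternator — fails on misfire codes, engine temperature high (predicts engine temperature normal, not engine temperature high)
(C) clogged fuel injector — fuel economy down match; misfire codes match; visible smoke match; stalling under load miss; engine temperature high miss
(D) blown head gasket — accounts for every observation (fuel economy down through stalling under load → fuel economy down)
(E) collapsed lifter — fails on fuel economy down, stalling under load, engine temperature high (predicts fuel economy normal, not fuel economy down)
(F) worn timing belt — does not account for engine temperature high
(G) cracked intake manifold — fuel economy down match; misfire codes match; visible smoke match; stalling under load match; engine temperature high miss
(D) alone accounts for all the evidence.

D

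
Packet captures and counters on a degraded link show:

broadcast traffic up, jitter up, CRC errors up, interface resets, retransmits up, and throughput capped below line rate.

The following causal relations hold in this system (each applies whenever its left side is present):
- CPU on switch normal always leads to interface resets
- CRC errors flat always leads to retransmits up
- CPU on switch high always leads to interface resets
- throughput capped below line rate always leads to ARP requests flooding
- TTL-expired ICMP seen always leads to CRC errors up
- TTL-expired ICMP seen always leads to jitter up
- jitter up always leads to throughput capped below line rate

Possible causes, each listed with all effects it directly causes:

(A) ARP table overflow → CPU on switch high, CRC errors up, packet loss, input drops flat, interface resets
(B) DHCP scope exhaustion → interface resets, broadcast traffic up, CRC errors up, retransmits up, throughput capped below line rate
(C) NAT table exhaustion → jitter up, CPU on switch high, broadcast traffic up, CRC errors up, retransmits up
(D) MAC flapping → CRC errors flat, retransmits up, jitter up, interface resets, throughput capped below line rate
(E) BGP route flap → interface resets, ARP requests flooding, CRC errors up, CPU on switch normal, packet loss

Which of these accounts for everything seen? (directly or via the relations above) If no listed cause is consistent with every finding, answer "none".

Per-candidate check:
(A) ARP table overflow — broadcast traffic up miss; jitter up miss; CRC errors up match; interface resets match; retransmits up miss; throughput capped below line rate miss
(B) DHCP scope exhaustion — broadcast traffic up match; jitter up miss; CRC errors up match; interface resets match; retransmits up match; throughput capped below line rate match
(C) NAT table exhaustion — broadcast traffic up match; jitter up match; CRC errors up match; interface resets match (by CPU on switch high → interface resets); retransmits up match; throughput capped below line rate match (by jitter up → throughput capped below line rate)
(D) MAC flapping — fails on broadcast traffic up, CRC errors up (predicts CRC errors flat, not CRC errors up)
(E) BGP route flap — broadcast traffic up miss; jitter up miss; CRC errors up match; interface resets match; retransmits up miss; throughput capped below line rate miss
(C) alone accounts for all the evidence.

C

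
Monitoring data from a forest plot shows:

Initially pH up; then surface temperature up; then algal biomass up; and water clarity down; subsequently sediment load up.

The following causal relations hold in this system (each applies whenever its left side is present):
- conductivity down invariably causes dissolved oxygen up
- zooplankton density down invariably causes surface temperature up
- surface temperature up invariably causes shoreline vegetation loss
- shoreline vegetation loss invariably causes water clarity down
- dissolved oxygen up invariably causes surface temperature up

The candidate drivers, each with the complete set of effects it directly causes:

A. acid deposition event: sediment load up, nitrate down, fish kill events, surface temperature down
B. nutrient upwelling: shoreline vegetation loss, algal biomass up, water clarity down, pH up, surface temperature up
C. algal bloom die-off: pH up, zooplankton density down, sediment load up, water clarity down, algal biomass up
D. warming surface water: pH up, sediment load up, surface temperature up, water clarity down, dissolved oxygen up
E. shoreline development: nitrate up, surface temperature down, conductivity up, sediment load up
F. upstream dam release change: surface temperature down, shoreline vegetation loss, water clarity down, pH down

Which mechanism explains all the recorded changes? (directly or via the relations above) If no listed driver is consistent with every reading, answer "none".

C

Checking each candidate against the observations:
(A) acid deposition event — pH up NO; surface temperature up NO; algal biomass up NO; water clarity down NO; sediment load up yes
(B) nutrient upwelling — does not account for sediment load up
(C) algal bloom die-off — pH up yes; surface temperature up yes (by zooplankton density down → surface temperature up); algal biomass up yes; water clarity down yes; sediment load up yes
(D) warming surface water — pH up yes; surface temperature up yes; algal biomass up NO; water clarity down yes; sediment load up yes
(E) shoreline development — pH up NO; surface temperature up NO; algal biomass up NO; water clarity down NO; sediment load up yes
(F) upstream dam release change — pH up NO; surface temperature up NO; algal biomass up NO; water clarity down yes; sediment load up NO
(C) alone accounts for all the evidence.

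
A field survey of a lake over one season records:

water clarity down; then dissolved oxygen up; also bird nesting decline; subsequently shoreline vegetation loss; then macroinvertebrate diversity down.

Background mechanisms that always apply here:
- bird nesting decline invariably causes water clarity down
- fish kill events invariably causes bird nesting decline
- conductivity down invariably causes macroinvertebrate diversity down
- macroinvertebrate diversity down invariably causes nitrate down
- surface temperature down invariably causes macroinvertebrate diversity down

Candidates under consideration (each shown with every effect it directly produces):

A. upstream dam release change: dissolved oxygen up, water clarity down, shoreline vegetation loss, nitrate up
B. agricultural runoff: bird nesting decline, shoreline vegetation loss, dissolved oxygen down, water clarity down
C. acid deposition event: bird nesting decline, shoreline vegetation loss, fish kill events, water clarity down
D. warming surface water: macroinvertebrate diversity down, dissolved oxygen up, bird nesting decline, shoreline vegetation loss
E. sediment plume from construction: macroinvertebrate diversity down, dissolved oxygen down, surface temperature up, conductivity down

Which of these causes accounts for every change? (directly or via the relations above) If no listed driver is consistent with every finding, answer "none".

D

For each candidate, compare predicted effects to what was observed:
(A) upstream dam release change — does not account for bird nesting decline, macroinvertebrate diversity down
(B) agricultural runoff — water clarity down match; dissolved oxygen up miss; bird nesting decline match; shoreline vegetation loss match; macroinvertebrate diversity down miss
(C) acid deposition event — does not account for dissolved oxygen up, macroinvertebrate diversity down
(D) warming surface water — accounts for every observation (water clarity down via bird nesting decline → water clarity down)
(E) sediment plume from construction — fails on water clarity down, dissolved oxygen up, bird nesting decline, shoreline vegetation loss (predicts dissolved oxygen down, not dissolved oxygen up)
(D) is the only candidate with no mismatches.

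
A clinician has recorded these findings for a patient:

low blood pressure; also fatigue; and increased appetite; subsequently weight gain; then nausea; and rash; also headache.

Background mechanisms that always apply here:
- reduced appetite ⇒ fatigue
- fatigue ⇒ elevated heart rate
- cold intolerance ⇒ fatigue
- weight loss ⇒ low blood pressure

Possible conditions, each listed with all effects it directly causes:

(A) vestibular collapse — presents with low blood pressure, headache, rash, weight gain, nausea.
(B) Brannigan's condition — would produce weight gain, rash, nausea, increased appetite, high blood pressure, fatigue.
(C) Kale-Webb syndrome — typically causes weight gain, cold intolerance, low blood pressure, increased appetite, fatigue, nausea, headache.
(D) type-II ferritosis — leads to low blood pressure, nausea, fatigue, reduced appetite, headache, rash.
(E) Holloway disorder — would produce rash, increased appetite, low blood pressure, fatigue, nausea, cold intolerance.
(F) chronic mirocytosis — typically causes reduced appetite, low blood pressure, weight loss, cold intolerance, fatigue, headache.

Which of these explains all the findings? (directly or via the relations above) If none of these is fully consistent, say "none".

Testing each hypothesis:
(A) vestibular collapse — does not account for fatigue, increased appetite
(B) Brannigan's condition — low blood pressure -; fatigue +; increased appetite +; weight gain +; nausea +; rash +; headache -
(C) Kale-Webb syndrome — low blood pressure +; fatigue +; increased appetite +; weight gain +; nausea +; rash -; headache +
(D) type-II ferritosis — low blood pressure +; fatigue +; increased appetite -; weight gain -; nausea +; rash +; headache +
(E) Holloway disorder — does not account for weight gain, headache
(F) chronic mirocytosis — fails on increased appetite, weight gain, nausea, rash (predicts reduced appetite, not increased appetite; predicts weight loss, not weight gain)
None of the listed candidates fits everything.

none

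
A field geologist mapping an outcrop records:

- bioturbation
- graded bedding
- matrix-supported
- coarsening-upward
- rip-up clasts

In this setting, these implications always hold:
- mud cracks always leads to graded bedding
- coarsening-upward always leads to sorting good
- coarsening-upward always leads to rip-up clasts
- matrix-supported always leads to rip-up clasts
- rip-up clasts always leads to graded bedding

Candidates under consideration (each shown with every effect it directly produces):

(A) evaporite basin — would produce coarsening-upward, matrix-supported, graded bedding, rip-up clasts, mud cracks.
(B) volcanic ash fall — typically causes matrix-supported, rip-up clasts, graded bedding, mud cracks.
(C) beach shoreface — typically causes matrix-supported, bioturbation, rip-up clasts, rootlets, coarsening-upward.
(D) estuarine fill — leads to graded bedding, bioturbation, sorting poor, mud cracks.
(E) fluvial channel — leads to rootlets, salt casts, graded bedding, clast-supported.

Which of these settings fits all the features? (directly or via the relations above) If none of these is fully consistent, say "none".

Checking each candidate against the observations:
(A) evaporite basin — bioturbation NO; graded bedding yes; matrix-supported yes; coarsening-upward yes; rip-up clasts yes
(B) volcanic ash fall — bioturbation NO; graded bedding yes; matrix-supported yes; coarsening-upward NO; rip-up clasts yes
(C) beach shoreface — bioturbation yes; graded bedding yes (by rip-up clasts → graded bedding); matrix-supported yes; coarsening-upward yes; rip-up clasts yes
(D) estuarine fill — bioturbation yes; graded bedding yes; matrix-supported NO; coarsening-upward NO; rip-up clasts NO
(E) fluvial channel — fails on bioturbation, matrix-supported, coarsening-upward, rip-up clasts (predicts clast-supported, not matrix-supported)
Only (C) is consistent with every observation.

C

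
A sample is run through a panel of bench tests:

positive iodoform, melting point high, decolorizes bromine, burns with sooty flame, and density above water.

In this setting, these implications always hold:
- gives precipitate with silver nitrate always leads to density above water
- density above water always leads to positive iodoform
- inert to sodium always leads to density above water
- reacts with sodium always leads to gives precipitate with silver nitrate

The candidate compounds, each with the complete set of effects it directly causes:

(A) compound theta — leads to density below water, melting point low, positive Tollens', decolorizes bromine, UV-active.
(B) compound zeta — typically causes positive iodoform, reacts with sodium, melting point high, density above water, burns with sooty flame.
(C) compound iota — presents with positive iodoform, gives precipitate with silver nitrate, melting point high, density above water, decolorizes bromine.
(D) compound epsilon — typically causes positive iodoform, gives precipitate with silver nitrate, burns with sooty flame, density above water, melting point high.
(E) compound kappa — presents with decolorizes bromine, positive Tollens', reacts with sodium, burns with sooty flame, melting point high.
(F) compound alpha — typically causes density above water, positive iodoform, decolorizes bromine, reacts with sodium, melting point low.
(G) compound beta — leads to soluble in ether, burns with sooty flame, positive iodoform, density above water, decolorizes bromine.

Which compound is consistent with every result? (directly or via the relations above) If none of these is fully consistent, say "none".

Checking each candidate against the observations:
(A) compound theta — fails on positive iodoform, melting point high, burns with sooty flame, density above water (predicts melting point low, not melting point high; predicts density below water, not density above water)
(B) compound zeta — positive iodoform yes; melting point high yes; decolorizes bromine NO; burns with sooty flame yes; density above water yes
(C) compound iota — positive iodoform yes; melting point high yes; decolorizes bromine yes; burns with sooty flame NO; density above water yes
(D) compound epsilon — does not account for decolorizes bromine
(E) compound kappa — accounts for every observation (positive iodoform via reacts with sodium → gives precipitate with silver nitrate → density above water → positive iodoform)
(F) compound alpha — positive iodoform yes; melting point high NO; decolorizes bromine yes; burns with sooty flame NO; density above water yes
(G) compound beta — positive iodoform yes; melting point high NO; decolorizes bromine yes; burns with sooty flame yes; density above water yes
(E) is the only candidate with no mismatches.

E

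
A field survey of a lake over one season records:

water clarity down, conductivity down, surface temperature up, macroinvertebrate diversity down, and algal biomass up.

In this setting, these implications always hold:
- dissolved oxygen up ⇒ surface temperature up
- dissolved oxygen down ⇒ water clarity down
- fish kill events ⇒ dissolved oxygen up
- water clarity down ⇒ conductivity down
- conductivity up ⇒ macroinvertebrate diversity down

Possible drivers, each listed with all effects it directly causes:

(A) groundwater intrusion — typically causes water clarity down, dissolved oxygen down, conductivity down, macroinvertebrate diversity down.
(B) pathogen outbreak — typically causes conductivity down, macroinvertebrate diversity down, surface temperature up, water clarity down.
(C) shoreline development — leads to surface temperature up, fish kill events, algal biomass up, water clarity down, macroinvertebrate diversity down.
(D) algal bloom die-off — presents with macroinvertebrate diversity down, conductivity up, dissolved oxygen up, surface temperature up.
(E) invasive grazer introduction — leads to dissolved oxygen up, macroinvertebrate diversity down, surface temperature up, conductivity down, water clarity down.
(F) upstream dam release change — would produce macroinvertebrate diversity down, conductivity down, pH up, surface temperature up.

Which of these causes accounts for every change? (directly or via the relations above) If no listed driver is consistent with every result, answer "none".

For each candidate, compare predicted effects to what was observed:
(A) groundwater intrusion — does not account for surface temperature up, algal biomass up
(B) pathogen outbreak — does not account for algal biomass up
(C) shoreline development — water clarity down +; conductivity down + (through water clarity down → conductivity down); surface temperature up +; macroinvertebrate diversity down +; algal biomass up +
(D) algal bloom die-off — fails on water clarity down, conductivity down, algal biomass up (predicts conductivity up, not conductivity down)
(E) invasive grazer introduction — water clarity down +; conductivity down +; surface temperature up +; macroinvertebrate diversity down +; algal biomass up -
(F) upstream dam release change — water clarity down -; conductivity down +; surface temperature up +; macroinvertebrate diversity down +; algal biomass up -
(C) is the only candidate with no mismatches.

C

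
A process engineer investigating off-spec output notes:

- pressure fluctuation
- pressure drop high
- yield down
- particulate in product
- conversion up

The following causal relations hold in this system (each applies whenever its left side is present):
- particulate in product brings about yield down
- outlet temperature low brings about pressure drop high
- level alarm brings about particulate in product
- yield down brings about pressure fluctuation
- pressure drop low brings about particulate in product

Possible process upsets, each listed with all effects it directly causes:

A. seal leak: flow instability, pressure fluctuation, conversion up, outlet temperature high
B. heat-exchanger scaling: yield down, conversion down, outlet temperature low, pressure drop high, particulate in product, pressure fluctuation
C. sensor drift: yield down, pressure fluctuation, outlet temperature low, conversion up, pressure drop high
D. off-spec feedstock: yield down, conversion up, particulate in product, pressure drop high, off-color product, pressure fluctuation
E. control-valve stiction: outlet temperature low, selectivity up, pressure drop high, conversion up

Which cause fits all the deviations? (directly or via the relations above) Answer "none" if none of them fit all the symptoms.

D

Testing each hypothesis:
(A) seal leak — pressure fluctuation ✓; pressure drop high ✗; yield down ✗; particulate in product ✗; conversion up ✓
(B) heat-exchanger scaling — pressure fluctuation ✓; pressure drop high ✓; yield down ✓; particulate in product ✓; conversion up ✗
(C) sensor drift — pressure fluctuation ✓; pressure drop high ✓; yield down ✓; particulate in product ✗; conversion up ✓
(D) off-spec feedstock — pressure fluctuation ✓; pressure drop high ✓; yield down ✓; particulate in product ✓; conversion up ✓
(E) control-valve stiction — does not account for pressure fluctuation, yield down, particulate in product
(D) alone accounts for all the evidence.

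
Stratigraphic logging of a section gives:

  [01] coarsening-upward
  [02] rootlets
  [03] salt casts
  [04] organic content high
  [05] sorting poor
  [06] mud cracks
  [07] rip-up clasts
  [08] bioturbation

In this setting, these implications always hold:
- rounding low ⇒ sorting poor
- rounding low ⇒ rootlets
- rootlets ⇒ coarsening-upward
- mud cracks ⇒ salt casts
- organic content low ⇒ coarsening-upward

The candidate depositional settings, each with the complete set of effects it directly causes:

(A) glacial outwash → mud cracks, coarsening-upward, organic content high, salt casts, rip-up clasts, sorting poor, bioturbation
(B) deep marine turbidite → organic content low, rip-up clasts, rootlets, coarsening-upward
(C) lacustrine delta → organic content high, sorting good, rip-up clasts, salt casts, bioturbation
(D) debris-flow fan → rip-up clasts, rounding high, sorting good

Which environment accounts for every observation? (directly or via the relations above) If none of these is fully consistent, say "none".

none

Testing each hypothesis:
(A) glacial outwash — coarsening-upward +; rootlets -; salt casts +; organic content high +; sorting poor +; mud cracks +; rip-up clasts +; bioturbation +
(B) deep marine turbidite — fails on salt casts, organic content high, sorting poor, mud cracks, bioturbation (predicts organic content low, not organic content high)
(C) lacustrine delta — coarsening-upward -; rootlets -; salt casts +; organic content high +; sorting poor -; mud cracks -; rip-up clasts +; bioturbation +
(D) debris-flow fan — coarsening-upward -; rootlets -; salt casts -; organic content high -; sorting poor -; mud cracks -; rip-up clasts +; bioturbation -
No candidate is consistent with all observations.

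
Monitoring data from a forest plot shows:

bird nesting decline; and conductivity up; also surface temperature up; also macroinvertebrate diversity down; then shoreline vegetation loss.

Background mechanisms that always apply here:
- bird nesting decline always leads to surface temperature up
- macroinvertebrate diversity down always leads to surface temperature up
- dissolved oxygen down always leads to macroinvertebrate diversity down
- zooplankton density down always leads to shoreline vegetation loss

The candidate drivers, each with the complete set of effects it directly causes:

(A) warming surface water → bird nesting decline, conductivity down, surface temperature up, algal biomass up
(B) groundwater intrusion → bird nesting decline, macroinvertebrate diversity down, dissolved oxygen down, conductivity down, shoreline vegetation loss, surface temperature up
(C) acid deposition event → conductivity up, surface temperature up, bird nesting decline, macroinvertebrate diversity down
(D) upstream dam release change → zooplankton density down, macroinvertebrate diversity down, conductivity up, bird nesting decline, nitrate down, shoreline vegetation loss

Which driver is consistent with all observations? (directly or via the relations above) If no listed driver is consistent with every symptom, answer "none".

D

Checking each candidate against the observations:
(A) warming surface water — bird nesting decline yes; conductivity up NO; surface temperature up yes; macroinvertebrate diversity down NO; shoreline vegetation loss NO
(B) groundwater intrusion — bird nesting decline yes; conductivity up NO; surface temperature up yes; macroinvertebrate diversity down yes; shoreline vegetation loss yes
(C) acid deposition event — bird nesting decline yes; conductivity up yes; surface temperature up yes; macroinvertebrate diversity down yes; shoreline vegetation loss NO
(D) upstream dam release change — accounts for every observation (surface temperature up through macroinvertebrate diversity down → surface temperature up)
Only (D) is consistent with every observation.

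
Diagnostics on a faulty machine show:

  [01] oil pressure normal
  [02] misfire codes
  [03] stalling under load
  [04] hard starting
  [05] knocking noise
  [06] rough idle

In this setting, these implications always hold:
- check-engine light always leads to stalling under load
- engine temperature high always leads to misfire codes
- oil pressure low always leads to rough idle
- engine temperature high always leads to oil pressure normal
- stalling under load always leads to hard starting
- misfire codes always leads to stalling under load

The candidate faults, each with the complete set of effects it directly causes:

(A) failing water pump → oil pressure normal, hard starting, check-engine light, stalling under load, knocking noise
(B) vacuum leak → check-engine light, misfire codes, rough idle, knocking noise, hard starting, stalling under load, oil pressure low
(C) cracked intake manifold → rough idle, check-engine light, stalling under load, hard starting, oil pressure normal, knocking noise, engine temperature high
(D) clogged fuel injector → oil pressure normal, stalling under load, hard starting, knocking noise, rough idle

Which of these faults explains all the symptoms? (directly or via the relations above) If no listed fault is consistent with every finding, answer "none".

C

Checking each candidate against the observations:
(A) failing water pump — does not account for misfire codes, rough idle
(B) vacuum leak — fails on oil pressure normal (predicts oil pressure low, not oil pressure normal)
(C) cracked intake manifold — oil pressure normal ✓; misfire codes ✓ (by engine temperature high → misfire codes); stalling under load ✓; hard starting ✓; knocking noise ✓; rough idle ✓
(D) clogged fuel injector — does not account for misfire codes
(C) is the only candidate with no mismatches.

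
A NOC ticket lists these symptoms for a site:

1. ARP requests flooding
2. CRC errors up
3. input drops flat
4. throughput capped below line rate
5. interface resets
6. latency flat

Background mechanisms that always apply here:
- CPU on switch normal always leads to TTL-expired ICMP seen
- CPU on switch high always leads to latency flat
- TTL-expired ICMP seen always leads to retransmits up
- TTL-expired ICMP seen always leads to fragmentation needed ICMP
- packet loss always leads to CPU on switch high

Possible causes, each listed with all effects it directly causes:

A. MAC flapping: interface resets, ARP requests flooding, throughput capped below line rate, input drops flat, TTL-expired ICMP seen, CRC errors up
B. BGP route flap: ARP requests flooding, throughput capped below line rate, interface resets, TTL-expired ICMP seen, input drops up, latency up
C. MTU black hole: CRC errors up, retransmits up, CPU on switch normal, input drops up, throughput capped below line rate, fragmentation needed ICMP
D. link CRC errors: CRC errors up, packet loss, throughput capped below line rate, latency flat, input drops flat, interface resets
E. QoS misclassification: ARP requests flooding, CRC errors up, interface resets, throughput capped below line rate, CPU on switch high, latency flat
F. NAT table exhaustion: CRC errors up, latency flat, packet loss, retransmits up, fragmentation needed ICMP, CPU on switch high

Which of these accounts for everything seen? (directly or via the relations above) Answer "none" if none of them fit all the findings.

Checking each candidate against the observations:
(A) MAC flapping — ARP requests flooding ✓; CRC errors up ✓; input drops flat ✓; throughput capped below line rate ✓; interface resets ✓; latency flat ✗
(B) BGP route flap — ARP requests flooding ✓; CRC errors up ✗; input drops flat ✗; throughput capped below line rate ✓; interface resets ✓; latency flat ✗
(C) MTU black hole — ARP requests flooding ✗; CRC errors up ✓; input drops flat ✗; throughput capped below line rate ✓; interface resets ✗; latency flat ✗
(D) link CRC errors — does not account for ARP requests flooding
(E) QoS misclassification — ARP requests flooding ✓; CRC errors up ✓; input drops flat ✗; throughput capped below line rate ✓; interface resets ✓; latency flat ✓
(F) NAT table exhaustion — ARP requests flooding ✗; CRC errors up ✓; input drops flat ✗; throughput capped below line rate ✗; interface resets ✗; latency flat ✓
None of the listed candidates fits everything.

none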